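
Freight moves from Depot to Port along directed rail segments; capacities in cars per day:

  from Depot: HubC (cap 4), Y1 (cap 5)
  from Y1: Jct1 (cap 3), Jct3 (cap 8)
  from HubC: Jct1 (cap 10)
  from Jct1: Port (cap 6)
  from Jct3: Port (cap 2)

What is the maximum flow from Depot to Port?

8

Augment Depot→Y1→Jct1→Port: bottleneck 3, flow now 3.
Augment Depot→Y1→Jct3→Port: bottleneck 2, flow now 5.
Augment Depot→HubC→Jct1→Port: bottleneck 3, flow now 8.
No augmenting path remains; maximum flow = 8.
In the residual graph, reachable from Depot: {Depot, Y1, HubC, Jct1, Jct3}.
Min-cut edges: Jct1→Port (6), Jct3→Port (2); capacity 6 + 2 = 8.
This cut is saturated, so no flow can exceed 8.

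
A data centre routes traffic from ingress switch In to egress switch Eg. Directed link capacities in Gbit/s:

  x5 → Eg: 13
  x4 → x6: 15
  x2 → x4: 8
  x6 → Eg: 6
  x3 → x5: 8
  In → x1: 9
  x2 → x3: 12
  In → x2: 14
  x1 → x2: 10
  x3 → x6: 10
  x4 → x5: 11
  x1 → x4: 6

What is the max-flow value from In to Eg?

Augment In→x1→x4→x5→Eg: bottleneck 6, flow now 6.
Augment In→x2→x3→x5→Eg: bottleneck 7, flow now 13.
Augment In→x2→x3→x6→Eg: bottleneck 5, flow now 18.
Augment In→x2→x4→x6→Eg: bottleneck 1, flow now 19.
No augmenting path remains; maximum flow = 19.
In the residual graph, reachable from In: {In, x1, x2, x3, x4, x5, x6}.
Min-cut edges: x5→Eg (13), x6→Eg (6); capacity 13 + 6 = 19.
This cut is saturated, so no flow can exceed 19.

19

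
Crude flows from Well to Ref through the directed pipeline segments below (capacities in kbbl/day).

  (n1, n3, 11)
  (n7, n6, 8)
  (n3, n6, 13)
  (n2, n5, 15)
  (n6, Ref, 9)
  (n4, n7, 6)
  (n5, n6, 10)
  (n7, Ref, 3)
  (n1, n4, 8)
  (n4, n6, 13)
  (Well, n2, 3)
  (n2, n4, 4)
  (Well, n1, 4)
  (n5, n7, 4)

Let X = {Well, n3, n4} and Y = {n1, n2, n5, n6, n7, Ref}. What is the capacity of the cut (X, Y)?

Edges leaving {Well, n3, n4}: Well→n1 (4), Well→n2 (3), n3→n6 (13), n4→n6 (13), n4→n7 (6).
Cut capacity = 4 + 3 + 13 + 13 + 6 = 39.

39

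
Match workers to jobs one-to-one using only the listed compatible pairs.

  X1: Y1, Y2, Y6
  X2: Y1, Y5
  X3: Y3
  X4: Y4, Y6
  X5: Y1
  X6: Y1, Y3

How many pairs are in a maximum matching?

Unit-capacity flow: source→left, listed edges, right→sink; max matching = max flow.
Augmenting path X1→Y1 (+1); matched 1.
Augmenting path X2→Y5 (+1); matched 2.
Augmenting path X3→Y3 (+1); matched 3.
Augmenting path X4→Y4 (+1); matched 4.
Augmenting path X5→Y1→X1→Y2 (+1); matched 5.
No augmenting path remains; maximum matching = 5.
König certificate: {X1, X2, X4, Y1, Y3} is a vertex cover of size 5 (every listed pair touches it), so no matching can be larger.

5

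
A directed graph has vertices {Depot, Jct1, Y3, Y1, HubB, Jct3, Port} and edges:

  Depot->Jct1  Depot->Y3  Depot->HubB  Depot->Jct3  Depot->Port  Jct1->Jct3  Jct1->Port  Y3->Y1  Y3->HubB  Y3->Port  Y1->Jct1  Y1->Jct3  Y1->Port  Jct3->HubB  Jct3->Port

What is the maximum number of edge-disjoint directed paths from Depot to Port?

Assign every edge capacity 1; by Menger, the answer equals the max flow.
Path Depot→Port (+1); total 1.
Path Depot→Jct1→Port (+1); total 2.
Path Depot→Y3→Port (+1); total 3.
Path Depot→Jct3→Port (+1); total 4.
No residual Depot→Port path; max flow = 4.
Certifying cut of size 4: {Depot→Jct1, Depot→Jct3, Depot→Port, Depot→Y3}.

4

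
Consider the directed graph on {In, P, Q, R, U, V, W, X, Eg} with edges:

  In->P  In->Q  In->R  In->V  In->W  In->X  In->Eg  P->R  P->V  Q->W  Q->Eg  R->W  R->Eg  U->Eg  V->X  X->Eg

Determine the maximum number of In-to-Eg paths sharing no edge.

4

Assign every edge capacity 1; by Menger, the answer equals the max flow.
Path In→Eg (+1); total 1.
Path In→Q→Eg (+1); total 2.
Path In→R→Eg (+1); total 3.
Path In→X→Eg (+1); total 4.
No residual In→Eg path; max flow = 4.
Certifying cut of size 4: {In→Eg, In→Q, R→Eg, X→Eg}.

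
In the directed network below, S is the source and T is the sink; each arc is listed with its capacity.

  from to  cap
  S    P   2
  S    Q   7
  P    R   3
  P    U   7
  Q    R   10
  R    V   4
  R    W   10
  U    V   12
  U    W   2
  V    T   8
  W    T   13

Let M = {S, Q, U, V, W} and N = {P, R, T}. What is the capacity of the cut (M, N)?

Edges leaving {S, Q, U, V, W}: S→P (2), Q→R (10), V→T (8), W→T (13).
Cut capacity = 2 + 10 + 8 + 13 = 33.

33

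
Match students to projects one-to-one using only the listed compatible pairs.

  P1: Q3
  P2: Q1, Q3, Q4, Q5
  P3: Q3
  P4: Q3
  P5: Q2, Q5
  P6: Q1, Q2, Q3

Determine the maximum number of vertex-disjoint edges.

4

Unit-capacity flow: source→left, listed edges, right→sink; max matching = max flow.
Augmenting path P1→Q3 (+1); matched 1.
Augmenting path P2→Q1 (+1); matched 2.
Augmenting path P5→Q2 (+1); matched 3.
Augmenting path P6→Q1→P2→Q4 (+1); matched 4.
No augmenting path remains; maximum matching = 4.
König certificate: {P2, P5, P6, Q3} is a vertex cover of size 4 (every listed pair touches it), so no matching can be larger.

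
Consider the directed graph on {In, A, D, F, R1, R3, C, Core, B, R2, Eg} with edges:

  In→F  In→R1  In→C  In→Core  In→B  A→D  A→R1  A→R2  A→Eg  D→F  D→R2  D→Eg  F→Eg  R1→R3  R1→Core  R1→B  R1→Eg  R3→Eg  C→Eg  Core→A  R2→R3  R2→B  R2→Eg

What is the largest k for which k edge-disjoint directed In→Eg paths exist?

Assign every edge capacity 1; by Menger, the answer equals the max flow.
Path In→F→Eg (+1); total 1.
Path In→R1→Eg (+1); total 2.
Path In→C→Eg (+1); total 3.
Path In→Core→A→Eg (+1); total 4.
No residual In→Eg path; max flow = 4.
Certifying cut of size 4: {In→C, In→Core, In→F, In→R1}.

4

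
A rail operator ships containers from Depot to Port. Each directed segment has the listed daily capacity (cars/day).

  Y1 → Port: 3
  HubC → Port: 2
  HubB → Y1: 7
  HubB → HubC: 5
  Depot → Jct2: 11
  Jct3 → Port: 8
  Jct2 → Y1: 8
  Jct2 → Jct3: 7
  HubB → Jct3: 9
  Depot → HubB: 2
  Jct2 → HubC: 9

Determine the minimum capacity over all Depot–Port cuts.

Augment Depot→Jct2→Jct3→Port: bottleneck 7, flow now 7.
Augment Depot→Jct2→Y1→Port: bottleneck 3, flow now 10.
Augment Depot→Jct2→HubC→Port: bottleneck 1, flow now 11.
Augment Depot→HubB→Jct3→Port: bottleneck 1, flow now 12.
Augment Depot→HubB→HubC→Port: bottleneck 1, flow now 13.
No augmenting path remains; maximum flow = 13.
By max-flow min-cut, the minimum cut capacity equals the max flow.
In the residual graph, reachable from Depot: {Depot}.
Min-cut edges: Depot→Jct2 (11), Depot→HubB (2); capacity 11 + 2 = 13.

13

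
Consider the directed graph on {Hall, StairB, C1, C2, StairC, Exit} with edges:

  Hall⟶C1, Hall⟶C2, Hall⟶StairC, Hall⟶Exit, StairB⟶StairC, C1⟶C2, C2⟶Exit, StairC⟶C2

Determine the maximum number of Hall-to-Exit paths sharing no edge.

2

Assign every edge capacity 1; by Menger, the answer equals the max flow.
Path Hall→Exit (+1); total 1.
Path Hall→C2→Exit (+1); total 2.
No residual Hall→Exit path; max flow = 2.
Certifying cut of size 2: {C2→Exit, Hall→Exit}.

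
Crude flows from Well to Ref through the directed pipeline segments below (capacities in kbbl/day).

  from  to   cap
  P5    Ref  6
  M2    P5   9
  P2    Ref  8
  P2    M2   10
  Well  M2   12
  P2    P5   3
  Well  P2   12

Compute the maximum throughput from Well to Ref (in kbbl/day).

14

Augment Well→P2→Ref: bottleneck 8, flow now 8.
Augment Well→P2→P5→Ref: bottleneck 3, flow now 11.
Augment Well→M2→P5→Ref: bottleneck 3, flow now 14.
No augmenting path remains; maximum flow = 14.
In the residual graph, reachable from Well: {Well, P2, M2, P5}.
Min-cut edges: P2→Ref (8), P5→Ref (6); capacity 8 + 6 = 14.
This cut is saturated, so no flow can exceed 14.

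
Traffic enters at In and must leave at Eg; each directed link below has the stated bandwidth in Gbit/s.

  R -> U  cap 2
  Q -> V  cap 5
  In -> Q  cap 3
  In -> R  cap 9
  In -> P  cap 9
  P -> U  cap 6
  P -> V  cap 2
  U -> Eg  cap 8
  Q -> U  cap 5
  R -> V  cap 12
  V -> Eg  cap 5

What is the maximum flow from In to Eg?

13

Augment In→P→U→Eg: bottleneck 6, flow now 6.
Augment In→P→V→Eg: bottleneck 2, flow now 8.
Augment In→Q→U→Eg: bottleneck 2, flow now 10.
Augment In→Q→V→Eg: bottleneck 1, flow now 11.
Augment In→R→V→Eg: bottleneck 2, flow now 13.
No augmenting path remains; maximum flow = 13.
In the residual graph, reachable from In: {In, P, Q, R, U, V}.
Min-cut edges: U→Eg (8), V→Eg (5); capacity 8 + 5 = 13.
This cut is saturated, so no flow can exceed 13.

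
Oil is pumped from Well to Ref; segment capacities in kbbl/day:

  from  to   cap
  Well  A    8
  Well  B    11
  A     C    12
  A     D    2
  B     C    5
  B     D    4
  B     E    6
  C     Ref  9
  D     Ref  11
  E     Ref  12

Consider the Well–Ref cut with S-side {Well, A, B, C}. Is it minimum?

No — its capacity is 21, but the minimum cut has capacity 19.

Given cut capacity: 2 + 4 + 6 + 9 = 21.
Augment Well→A→C→Ref: bottleneck 8, flow now 8.
Augment Well→B→C→Ref: bottleneck 1, flow now 9.
Augment Well→B→D→Ref: bottleneck 4, flow now 13.
Augment Well→B→E→Ref: bottleneck 6, flow now 19.
No augmenting path remains; maximum flow = 19.
In the residual graph, reachable from Well: {Well}.
Min-cut edges: Well→A (8), Well→B (11); capacity 8 + 11 = 19.
Cut capacity 21 exceeds the max flow 19, so it is not minimum.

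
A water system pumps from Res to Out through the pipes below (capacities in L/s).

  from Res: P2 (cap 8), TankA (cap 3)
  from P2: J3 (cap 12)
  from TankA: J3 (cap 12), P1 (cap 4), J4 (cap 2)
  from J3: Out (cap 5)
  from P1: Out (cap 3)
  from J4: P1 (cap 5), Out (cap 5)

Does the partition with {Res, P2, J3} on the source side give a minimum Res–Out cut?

Yes — it is a minimum cut (capacity 8).

Given cut capacity: 3 + 5 = 8.
Augment Res→P2→J3→Out: bottleneck 5, flow now 5.
Augment Res→TankA→P1→Out: bottleneck 3, flow now 8.
No augmenting path remains; maximum flow = 8.
Cut capacity 8 equals the max flow, so it is a minimum cut.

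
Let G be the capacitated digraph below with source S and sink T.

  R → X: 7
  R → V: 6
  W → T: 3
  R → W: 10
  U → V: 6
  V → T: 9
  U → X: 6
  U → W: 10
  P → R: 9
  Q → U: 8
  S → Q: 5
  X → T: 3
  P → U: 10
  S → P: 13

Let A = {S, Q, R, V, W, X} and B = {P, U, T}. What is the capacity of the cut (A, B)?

36

Edges leaving {S, Q, R, V, W, X}: S→P (13), Q→U (8), V→T (9), W→T (3), X→T (3).
Cut capacity = 13 + 8 + 9 + 3 + 3 = 36.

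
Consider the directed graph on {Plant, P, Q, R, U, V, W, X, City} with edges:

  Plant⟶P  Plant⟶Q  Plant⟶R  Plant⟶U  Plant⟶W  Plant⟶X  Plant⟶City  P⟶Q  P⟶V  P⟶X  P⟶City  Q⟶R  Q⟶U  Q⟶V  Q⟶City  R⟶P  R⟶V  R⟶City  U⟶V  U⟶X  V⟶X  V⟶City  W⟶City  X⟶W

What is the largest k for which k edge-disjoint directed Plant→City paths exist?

6

Assign every edge capacity 1; by Menger, the answer equals the max flow.
Path Plant→City (+1); total 1.
Path Plant→P→City (+1); total 2.
Path Plant→Q→City (+1); total 3.
Path Plant→R→City (+1); total 4.
Path Plant→W→City (+1); total 5.
Path Plant→U→V→City (+1); total 6.
No residual Plant→City path; max flow = 6.
Certifying cut of size 6: {Plant→City, Plant→P, Plant→Q, Plant→R, Plant→U, W→City}.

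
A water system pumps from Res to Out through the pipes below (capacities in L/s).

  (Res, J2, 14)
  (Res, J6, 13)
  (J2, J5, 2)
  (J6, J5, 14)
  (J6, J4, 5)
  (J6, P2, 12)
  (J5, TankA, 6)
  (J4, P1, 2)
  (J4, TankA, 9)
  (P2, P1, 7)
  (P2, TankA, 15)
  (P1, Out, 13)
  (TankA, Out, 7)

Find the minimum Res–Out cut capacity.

15

Augment Res→J2→J5→TankA→Out: bottleneck 2, flow now 2.
Augment Res→J6→J5→TankA→Out: bottleneck 4, flow now 6.
Augment Res→J6→J4→P1→Out: bottleneck 2, flow now 8.
Augment Res→J6→J4→TankA→Out: bottleneck 1, flow now 9.
Augment Res→J6→P2→P1→Out: bottleneck 6, flow now 15.
No augmenting path remains; maximum flow = 15.
By max-flow min-cut, the minimum cut capacity equals the max flow.
In the residual graph, reachable from Res: {Res, J2}.
Min-cut edges: Res→J6 (13), J2→J5 (2); capacity 13 + 2 = 15.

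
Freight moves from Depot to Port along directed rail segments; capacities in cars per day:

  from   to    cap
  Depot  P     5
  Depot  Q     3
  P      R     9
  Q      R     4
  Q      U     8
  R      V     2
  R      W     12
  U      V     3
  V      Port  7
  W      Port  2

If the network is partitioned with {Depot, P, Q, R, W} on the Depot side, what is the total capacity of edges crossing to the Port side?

12

Edges leaving {Depot, P, Q, R, W}: Q→U (8), R→V (2), W→Port (2).
Cut capacity = 8 + 2 + 2 = 12.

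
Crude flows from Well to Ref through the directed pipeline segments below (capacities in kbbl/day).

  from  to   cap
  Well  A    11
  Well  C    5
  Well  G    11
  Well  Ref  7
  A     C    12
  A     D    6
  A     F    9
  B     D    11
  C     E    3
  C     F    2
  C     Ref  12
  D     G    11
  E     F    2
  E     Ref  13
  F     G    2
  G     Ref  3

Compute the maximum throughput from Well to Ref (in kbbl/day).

Augment Well→Ref: bottleneck 7, flow now 7.
Augment Well→C→Ref: bottleneck 5, flow now 12.
Augment Well→G→Ref: bottleneck 3, flow now 15.
Augment Well→A→C→Ref: bottleneck 7, flow now 22.
Augment Well→A→C→E→Ref: bottleneck 3, flow now 25.
No augmenting path remains; maximum flow = 25.
In the residual graph, reachable from Well: {Well, A, C, D, F, G}.
Min-cut edges: Well→Ref (7), C→E (3), C→Ref (12), G→Ref (3); capacity 7 + 3 + 12 + 3 = 25.
This cut is saturated, so no flow can exceed 25.

25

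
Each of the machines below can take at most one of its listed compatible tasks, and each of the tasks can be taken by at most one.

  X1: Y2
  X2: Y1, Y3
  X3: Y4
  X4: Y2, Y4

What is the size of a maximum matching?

Unit-capacity flow: source→left, listed edges, right→sink; max matching = max flow.
Augmenting path X1→Y2 (+1); matched 1.
Augmenting path X2→Y1 (+1); matched 2.
Augmenting path X3→Y4 (+1); matched 3.
No augmenting path remains; maximum matching = 3.
König certificate: {X2, Y2, Y4} is a vertex cover of size 3 (every listed pair touches it), so no matching can be larger.

3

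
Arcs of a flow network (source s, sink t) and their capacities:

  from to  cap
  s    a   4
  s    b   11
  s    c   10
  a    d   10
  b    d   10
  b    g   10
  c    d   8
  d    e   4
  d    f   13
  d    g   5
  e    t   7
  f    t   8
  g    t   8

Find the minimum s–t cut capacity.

Augment s→b→g→t: bottleneck 8, flow now 8.
Augment s→a→d→e→t: bottleneck 4, flow now 12.
Augment s→b→d→f→t: bottleneck 3, flow now 15.
Augment s→c→d→f→t: bottleneck 5, flow now 20.
No augmenting path remains; maximum flow = 20.
By max-flow min-cut, the minimum cut capacity equals the max flow.
In the residual graph, reachable from s: {s, a, b, c, d, f, g}.
Min-cut edges: d→e (4), f→t (8), g→t (8); capacity 4 + 8 + 8 = 20.

20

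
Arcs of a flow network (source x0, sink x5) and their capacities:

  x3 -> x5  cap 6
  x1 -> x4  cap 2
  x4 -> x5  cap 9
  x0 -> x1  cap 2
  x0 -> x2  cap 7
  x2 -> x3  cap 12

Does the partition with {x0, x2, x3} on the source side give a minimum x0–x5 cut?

Given cut capacity: 2 + 6 = 8.
Augment x0→x1→x4→x5: bottleneck 2, flow now 2.
Augment x0→x2→x3→x5: bottleneck 6, flow now 8.
No augmenting path remains; maximum flow = 8.
Cut capacity 8 equals the max flow, so it is a minimum cut.

Yes — it is a minimum cut (capacity 8).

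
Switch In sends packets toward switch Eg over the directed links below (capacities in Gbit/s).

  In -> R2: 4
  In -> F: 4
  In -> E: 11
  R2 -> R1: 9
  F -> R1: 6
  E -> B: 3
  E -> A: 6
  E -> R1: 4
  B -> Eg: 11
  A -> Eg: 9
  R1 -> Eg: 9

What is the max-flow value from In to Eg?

Augment In→R2→R1→Eg: bottleneck 4, flow now 4.
Augment In→F→R1→Eg: bottleneck 4, flow now 8.
Augment In→E→B→Eg: bottleneck 3, flow now 11.
Augment In→E→A→Eg: bottleneck 6, flow now 17.
Augment In→E→R1→Eg: bottleneck 1, flow now 18.
No augmenting path remains; maximum flow = 18.
In the residual graph, reachable from In: {In, R2, F, E, R1}.
Min-cut edges: E→B (3), E→A (6), R1→Eg (9); capacity 3 + 6 + 9 = 18.
This cut is saturated, so no flow can exceed 18.

18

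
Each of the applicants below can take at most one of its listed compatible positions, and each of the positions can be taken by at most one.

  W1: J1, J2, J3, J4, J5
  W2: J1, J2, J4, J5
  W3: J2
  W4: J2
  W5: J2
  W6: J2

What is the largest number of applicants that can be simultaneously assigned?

3

Unit-capacity flow: source→left, listed edges, right→sink; max matching = max flow.
Augmenting path W1→J1 (+1); matched 1.
Augmenting path W2→J2 (+1); matched 2.
Augmenting path W3→J2→W2→J4 (+1); matched 3.
No augmenting path remains; maximum matching = 3.
König certificate: {W1, W2, J2} is a vertex cover of size 3 (every listed pair touches it), so no matching can be larger.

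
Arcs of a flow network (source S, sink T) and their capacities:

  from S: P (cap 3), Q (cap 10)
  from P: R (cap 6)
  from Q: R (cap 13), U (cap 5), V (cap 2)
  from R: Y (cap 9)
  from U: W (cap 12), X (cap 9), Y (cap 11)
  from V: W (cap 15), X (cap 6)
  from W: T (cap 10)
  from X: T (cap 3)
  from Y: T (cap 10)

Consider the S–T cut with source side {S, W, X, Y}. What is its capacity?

36

Edges leaving {S, W, X, Y}: S→P (3), S→Q (10), W→T (10), X→T (3), Y→T (10).
Cut capacity = 3 + 10 + 10 + 3 + 10 = 36.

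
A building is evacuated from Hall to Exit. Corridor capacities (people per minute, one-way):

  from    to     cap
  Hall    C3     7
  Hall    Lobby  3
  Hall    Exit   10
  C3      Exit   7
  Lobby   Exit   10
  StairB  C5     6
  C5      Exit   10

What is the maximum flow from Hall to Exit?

Augment Hall→Exit: bottleneck 10, flow now 10.
Augment Hall→C3→Exit: bottleneck 7, flow now 17.
Augment Hall→Lobby→Exit: bottleneck 3, flow now 20.
No augmenting path remains; maximum flow = 20.
In the residual graph, reachable from Hall: {Hall}.
Min-cut edges: Hall→C3 (7), Hall→Lobby (3), Hall→Exit (10); capacity 7 + 3 + 10 = 20.
This cut is saturated, so no flow can exceed 20.

20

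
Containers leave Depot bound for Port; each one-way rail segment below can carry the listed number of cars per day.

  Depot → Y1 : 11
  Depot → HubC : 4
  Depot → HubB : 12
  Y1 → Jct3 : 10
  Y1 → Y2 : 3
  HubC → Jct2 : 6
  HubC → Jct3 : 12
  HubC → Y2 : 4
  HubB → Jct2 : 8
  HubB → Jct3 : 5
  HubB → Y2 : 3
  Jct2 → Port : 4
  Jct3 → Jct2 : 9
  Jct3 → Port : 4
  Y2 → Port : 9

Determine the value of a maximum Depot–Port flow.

Augment Depot→Y1→Jct3→Port: bottleneck 4, flow now 4.
Augment Depot→Y1→Y2→Port: bottleneck 3, flow now 7.
Augment Depot→HubC→Jct2→Port: bottleneck 4, flow now 11.
Augment Depot→HubB→Y2→Port: bottleneck 3, flow now 14.
Augment Depot→HubB→Jct2→HubC→Y2→Port: bottleneck 3, flow now 17. (uses reverse residual edge)
No augmenting path remains; maximum flow = 17.
In the residual graph, reachable from Depot: {Depot, Y1, HubC, HubB, Jct2, Jct3, Y2}.
Min-cut edges: Jct2→Port (4), Jct3→Port (4), Y2→Port (9); capacity 4 + 4 + 9 = 17.
This cut is saturated, so no flow can exceed 17.

17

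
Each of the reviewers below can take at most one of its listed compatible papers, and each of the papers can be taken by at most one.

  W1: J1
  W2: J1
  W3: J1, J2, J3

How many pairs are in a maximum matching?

Unit-capacity flow: source→left, listed edges, right→sink; max matching = max flow.
Augmenting path W1→J1 (+1); matched 1.
Augmenting path W3→J2 (+1); matched 2.
No augmenting path remains; maximum matching = 2.
König certificate: {W3, J1} is a vertex cover of size 2 (every listed pair touches it), so no matching can be larger.

2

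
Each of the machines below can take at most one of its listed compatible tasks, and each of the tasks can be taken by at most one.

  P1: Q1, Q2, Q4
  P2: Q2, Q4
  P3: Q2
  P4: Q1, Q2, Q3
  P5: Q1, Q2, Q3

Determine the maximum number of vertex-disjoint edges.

4

Unit-capacity flow: source→left, listed edges, right→sink; max matching = max flow.
Augmenting path P1→Q1 (+1); matched 1.
Augmenting path P2→Q2 (+1); matched 2.
Augmenting path P4→Q3 (+1); matched 3.
Augmenting path P3→Q2→P2→Q4 (+1); matched 4.
No augmenting path remains; maximum matching = 4.
König certificate: {Q1, Q2, Q3, Q4} is a vertex cover of size 4 (every listed pair touches it), so no matching can be larger.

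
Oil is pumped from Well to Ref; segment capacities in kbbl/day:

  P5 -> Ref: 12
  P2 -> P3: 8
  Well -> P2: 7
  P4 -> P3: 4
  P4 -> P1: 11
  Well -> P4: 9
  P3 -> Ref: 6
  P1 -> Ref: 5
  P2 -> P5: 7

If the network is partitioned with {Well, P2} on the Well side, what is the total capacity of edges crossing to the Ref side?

Edges leaving {Well, P2}: Well→P4 (9), P2→P3 (8), P2→P5 (7).
Cut capacity = 9 + 8 + 7 = 24.

24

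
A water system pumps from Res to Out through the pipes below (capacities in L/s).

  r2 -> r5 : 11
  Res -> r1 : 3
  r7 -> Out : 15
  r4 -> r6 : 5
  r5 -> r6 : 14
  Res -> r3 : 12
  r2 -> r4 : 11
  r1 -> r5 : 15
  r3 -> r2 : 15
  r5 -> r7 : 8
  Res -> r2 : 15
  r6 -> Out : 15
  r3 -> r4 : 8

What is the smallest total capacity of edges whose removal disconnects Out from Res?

Augment Res→r1→r5→r6→Out: bottleneck 3, flow now 3.
Augment Res→r2→r4→r6→Out: bottleneck 5, flow now 8.
Augment Res→r2→r5→r6→Out: bottleneck 7, flow now 15.
Augment Res→r2→r5→r7→Out: bottleneck 3, flow now 18.
Augment Res→r3→r2→r5→r7→Out: bottleneck 1, flow now 19.
No augmenting path remains; maximum flow = 19.
By max-flow min-cut, the minimum cut capacity equals the max flow.
In the residual graph, reachable from Res: {Res, r2, r3, r4}.
Min-cut edges: Res→r1 (3), r2→r5 (11), r4→r6 (5); capacity 3 + 11 + 5 = 19.

19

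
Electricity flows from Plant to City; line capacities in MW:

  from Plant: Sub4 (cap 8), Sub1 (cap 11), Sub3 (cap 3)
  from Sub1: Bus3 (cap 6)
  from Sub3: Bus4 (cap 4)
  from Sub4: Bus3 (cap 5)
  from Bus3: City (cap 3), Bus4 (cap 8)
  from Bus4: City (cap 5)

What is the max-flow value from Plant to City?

Augment Plant→Sub1→Bus3→City: bottleneck 3, flow now 3.
Augment Plant→Sub3→Bus4→City: bottleneck 3, flow now 6.
Augment Plant→Sub1→Bus3→Bus4→City: bottleneck 2, flow now 8.
No augmenting path remains; maximum flow = 8.
In the residual graph, reachable from Plant: {Plant, Sub1, Sub3, Sub4, Bus3, Bus4}.
Min-cut edges: Bus3→City (3), Bus4→City (5); capacity 3 + 5 = 8.
This cut is saturated, so no flow can exceed 8.

8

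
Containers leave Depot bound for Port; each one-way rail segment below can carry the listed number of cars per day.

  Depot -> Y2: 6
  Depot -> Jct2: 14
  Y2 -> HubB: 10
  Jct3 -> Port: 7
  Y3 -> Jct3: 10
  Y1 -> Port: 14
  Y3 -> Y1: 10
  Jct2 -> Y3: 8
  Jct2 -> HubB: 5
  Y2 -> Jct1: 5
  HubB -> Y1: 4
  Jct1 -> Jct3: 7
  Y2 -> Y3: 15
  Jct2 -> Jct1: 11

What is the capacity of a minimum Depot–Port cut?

Augment Depot→Jct2→Y3→Y1→Port: bottleneck 8, flow now 8.
Augment Depot→Jct2→HubB→Y1→Port: bottleneck 4, flow now 12.
Augment Depot→Jct2→Jct1→Jct3→Port: bottleneck 2, flow now 14.
Augment Depot→Y2→Y3→Y1→Port: bottleneck 2, flow now 16.
Augment Depot→Y2→Y3→Jct3→Port: bottleneck 4, flow now 20.
No augmenting path remains; maximum flow = 20.
By max-flow min-cut, the minimum cut capacity equals the max flow.
In the residual graph, reachable from Depot: {Depot}.
Min-cut edges: Depot→Jct2 (14), Depot→Y2 (6); capacity 14 + 6 = 20.

20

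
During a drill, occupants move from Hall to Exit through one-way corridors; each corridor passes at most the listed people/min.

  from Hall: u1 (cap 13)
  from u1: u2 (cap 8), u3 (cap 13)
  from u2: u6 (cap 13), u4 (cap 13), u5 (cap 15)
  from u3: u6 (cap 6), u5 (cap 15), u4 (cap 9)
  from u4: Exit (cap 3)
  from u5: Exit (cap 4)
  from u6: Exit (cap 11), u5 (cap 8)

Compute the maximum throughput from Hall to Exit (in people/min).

13

Augment Hall→u1→u2→u4→Exit: bottleneck 3, flow now 3.
Augment Hall→u1→u2→u5→Exit: bottleneck 4, flow now 7.
Augment Hall→u1→u2→u6→Exit: bottleneck 1, flow now 8.
Augment Hall→u1→u3→u6→Exit: bottleneck 5, flow now 13.
No augmenting path remains; maximum flow = 13.
In the residual graph, reachable from Hall: {Hall}.
Min-cut edges: Hall→u1 (13); capacity 13 = 13.
This cut is saturated, so no flow can exceed 13.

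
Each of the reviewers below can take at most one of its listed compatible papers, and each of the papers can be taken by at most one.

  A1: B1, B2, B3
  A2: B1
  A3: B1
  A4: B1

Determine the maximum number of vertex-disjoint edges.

Unit-capacity flow: source→left, listed edges, right→sink; max matching = max flow.
Augmenting path A1→B1 (+1); matched 1.
Augmenting path A2→B1→A1→B2 (+1); matched 2.
No augmenting path remains; maximum matching = 2.
König certificate: {A1, B1} is a vertex cover of size 2 (every listed pair touches it), so no matching can be larger.

2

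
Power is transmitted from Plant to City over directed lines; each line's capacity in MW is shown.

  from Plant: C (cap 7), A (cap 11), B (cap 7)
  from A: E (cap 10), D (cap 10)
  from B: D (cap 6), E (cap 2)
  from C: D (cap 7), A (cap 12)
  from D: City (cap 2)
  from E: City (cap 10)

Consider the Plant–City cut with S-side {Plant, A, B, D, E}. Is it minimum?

Given cut capacity: 7 + 2 + 10 = 19.
Augment Plant→A→D→City: bottleneck 2, flow now 2.
Augment Plant→A→E→City: bottleneck 9, flow now 11.
Augment Plant→B→E→City: bottleneck 1, flow now 12.
No augmenting path remains; maximum flow = 12.
In the residual graph, reachable from Plant: {Plant, A, B, C, D, E}.
Min-cut edges: D→City (2), E→City (10); capacity 2 + 10 = 12.
Cut capacity 19 exceeds the max flow 12, so it is not minimum.

No — its capacity is 19, but the minimum cut has capacity 12.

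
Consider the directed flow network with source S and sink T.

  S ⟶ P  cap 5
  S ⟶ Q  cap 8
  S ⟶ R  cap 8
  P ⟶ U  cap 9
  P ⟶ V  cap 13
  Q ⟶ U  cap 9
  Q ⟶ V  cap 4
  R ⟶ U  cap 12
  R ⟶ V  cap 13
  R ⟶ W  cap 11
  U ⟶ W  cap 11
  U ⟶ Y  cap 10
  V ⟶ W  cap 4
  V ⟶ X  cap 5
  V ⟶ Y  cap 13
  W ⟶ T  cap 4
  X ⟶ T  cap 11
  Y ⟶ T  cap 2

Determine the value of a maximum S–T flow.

Augment S→R→W→T: bottleneck 4, flow now 4.
Augment S→P→U→Y→T: bottleneck 2, flow now 6.
Augment S→P→V→X→T: bottleneck 3, flow now 9.
Augment S→Q→V→X→T: bottleneck 2, flow now 11.
No augmenting path remains; maximum flow = 11.
In the residual graph, reachable from S: {S, P, Q, R, U, V, W, Y}.
Min-cut edges: V→X (5), W→T (4), Y→T (2); capacity 5 + 4 + 2 = 11.
This cut is saturated, so no flow can exceed 11.

11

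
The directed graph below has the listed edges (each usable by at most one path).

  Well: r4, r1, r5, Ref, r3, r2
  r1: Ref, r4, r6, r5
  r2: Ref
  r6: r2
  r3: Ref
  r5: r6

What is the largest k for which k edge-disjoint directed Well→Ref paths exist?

Assign every edge capacity 1; by Menger, the answer equals the max flow.
Path Well→Ref (+1); total 1.
Path Well→r1→Ref (+1); total 2.
Path Well→r2→Ref (+1); total 3.
Path Well→r3→Ref (+1); total 4.
No residual Well→Ref path; max flow = 4.
Certifying cut of size 4: {Well→Ref, Well→r1, Well→r3, r2→Ref}.

4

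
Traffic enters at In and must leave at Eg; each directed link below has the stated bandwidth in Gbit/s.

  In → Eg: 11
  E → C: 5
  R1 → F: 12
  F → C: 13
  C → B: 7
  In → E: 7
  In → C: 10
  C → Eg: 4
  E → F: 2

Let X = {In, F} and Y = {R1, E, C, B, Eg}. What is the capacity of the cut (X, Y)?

Edges leaving {In, F}: In→E (7), In→C (10), In→Eg (11), F→C (13).
Cut capacity = 7 + 10 + 11 + 13 = 41.

41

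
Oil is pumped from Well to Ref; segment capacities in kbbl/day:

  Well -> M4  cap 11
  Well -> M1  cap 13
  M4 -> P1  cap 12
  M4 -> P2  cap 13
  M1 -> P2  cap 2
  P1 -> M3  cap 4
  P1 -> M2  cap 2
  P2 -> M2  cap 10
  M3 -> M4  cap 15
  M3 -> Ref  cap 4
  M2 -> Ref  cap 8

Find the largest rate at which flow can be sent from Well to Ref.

12

Augment Well→M4→P1→M3→Ref: bottleneck 4, flow now 4.
Augment Well→M4→P1→M2→Ref: bottleneck 2, flow now 6.
Augment Well→M4→P2→M2→Ref: bottleneck 5, flow now 11.
Augment Well→M1→P2→M2→Ref: bottleneck 1, flow now 12.
No augmenting path remains; maximum flow = 12.
In the residual graph, reachable from Well: {Well, M4, M1, P1, P2, M2}.
Min-cut edges: P1→M3 (4), M2→Ref (8); capacity 4 + 8 = 12.
This cut is saturated, so no flow can exceed 12.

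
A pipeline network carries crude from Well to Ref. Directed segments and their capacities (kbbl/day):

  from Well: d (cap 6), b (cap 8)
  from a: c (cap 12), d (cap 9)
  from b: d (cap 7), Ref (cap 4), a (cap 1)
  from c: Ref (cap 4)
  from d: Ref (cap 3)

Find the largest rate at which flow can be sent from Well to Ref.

Augment Well→b→Ref: bottleneck 4, flow now 4.
Augment Well→d→Ref: bottleneck 3, flow now 7.
Augment Well→b→a→c→Ref: bottleneck 1, flow now 8.
No augmenting path remains; maximum flow = 8.
In the residual graph, reachable from Well: {Well, b, d}.
Min-cut edges: b→a (1), b→Ref (4), d→Ref (3); capacity 1 + 4 + 3 = 8.
This cut is saturated, so no flow can exceed 8.

8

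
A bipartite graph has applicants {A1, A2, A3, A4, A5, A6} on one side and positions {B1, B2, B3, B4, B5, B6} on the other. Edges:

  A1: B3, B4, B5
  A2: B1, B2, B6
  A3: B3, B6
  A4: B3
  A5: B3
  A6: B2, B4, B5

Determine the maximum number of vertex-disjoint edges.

5

Unit-capacity flow: source→left, listed edges, right→sink; max matching = max flow.
Augmenting path A1→B3 (+1); matched 1.
Augmenting path A2→B1 (+1); matched 2.
Augmenting path A3→B6 (+1); matched 3.
Augmenting path A6→B2 (+1); matched 4.
Augmenting path A4→B3→A1→B4 (+1); matched 5.
No augmenting path remains; maximum matching = 5.
König certificate: {A1, A2, A3, A6, B3} is a vertex cover of size 5 (every listed pair touches it), so no matching can be larger.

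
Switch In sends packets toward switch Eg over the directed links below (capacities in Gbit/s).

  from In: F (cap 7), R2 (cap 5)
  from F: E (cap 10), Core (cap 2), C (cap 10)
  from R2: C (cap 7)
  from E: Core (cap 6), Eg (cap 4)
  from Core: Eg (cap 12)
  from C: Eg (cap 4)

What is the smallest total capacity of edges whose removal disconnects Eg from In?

Augment In→F→E→Eg: bottleneck 4, flow now 4.
Augment In→F→Core→Eg: bottleneck 2, flow now 6.
Augment In→F→C→Eg: bottleneck 1, flow now 7.
Augment In→R2→C→Eg: bottleneck 3, flow now 10.
Augment In→R2→C→F→E→Core→Eg: bottleneck 1, flow now 11. (uses reverse residual edge)
No augmenting path remains; maximum flow = 11.
By max-flow min-cut, the minimum cut capacity equals the max flow.
In the residual graph, reachable from In: {In, R2, C}.
Min-cut edges: In→F (7), C→Eg (4); capacity 7 + 4 = 11.

11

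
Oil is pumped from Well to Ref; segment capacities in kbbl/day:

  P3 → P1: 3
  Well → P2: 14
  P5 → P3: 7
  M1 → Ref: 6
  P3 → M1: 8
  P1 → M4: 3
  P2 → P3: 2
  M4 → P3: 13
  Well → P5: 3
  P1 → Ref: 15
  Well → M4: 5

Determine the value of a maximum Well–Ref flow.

Augment Well→P2→P3→P1→Ref: bottleneck 2, flow now 2.
Augment Well→M4→P3→P1→Ref: bottleneck 1, flow now 3.
Augment Well→M4→P3→M1→Ref: bottleneck 4, flow now 7.
Augment Well→P5→P3→M1→Ref: bottleneck 2, flow now 9.
No augmenting path remains; maximum flow = 9.
In the residual graph, reachable from Well: {Well, P2, M4, P5, P3, M1}.
Min-cut edges: P3→P1 (3), M1→Ref (6); capacity 3 + 6 = 9.
This cut is saturated, so no flow can exceed 9.

9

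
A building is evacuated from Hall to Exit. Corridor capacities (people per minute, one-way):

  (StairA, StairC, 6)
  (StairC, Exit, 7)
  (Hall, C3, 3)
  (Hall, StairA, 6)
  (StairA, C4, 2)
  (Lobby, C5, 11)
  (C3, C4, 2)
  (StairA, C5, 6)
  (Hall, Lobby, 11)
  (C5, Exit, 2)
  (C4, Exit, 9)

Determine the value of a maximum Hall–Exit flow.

10

Augment Hall→Lobby→C5→Exit: bottleneck 2, flow now 2.
Augment Hall→StairA→C4→Exit: bottleneck 2, flow now 4.
Augment Hall→StairA→StairC→Exit: bottleneck 4, flow now 8.
Augment Hall→C3→C4→Exit: bottleneck 2, flow now 10.
No augmenting path remains; maximum flow = 10.
In the residual graph, reachable from Hall: {Hall, Lobby, C3, C5}.
Min-cut edges: Hall→StairA (6), C3→C4 (2), C5→Exit (2); capacity 6 + 2 + 2 = 10.
This cut is saturated, so no flow can exceed 10.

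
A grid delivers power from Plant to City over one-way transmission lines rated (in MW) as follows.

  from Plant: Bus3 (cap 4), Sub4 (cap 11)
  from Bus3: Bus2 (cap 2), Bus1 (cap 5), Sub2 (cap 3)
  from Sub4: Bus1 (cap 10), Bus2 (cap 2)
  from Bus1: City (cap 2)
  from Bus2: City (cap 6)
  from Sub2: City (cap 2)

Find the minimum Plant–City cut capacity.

Augment Plant→Bus3→Bus1→City: bottleneck 2, flow now 2.
Augment Plant→Bus3→Bus2→City: bottleneck 2, flow now 4.
Augment Plant→Sub4→Bus2→City: bottleneck 2, flow now 6.
Augment Plant→Sub4→Bus1→Bus3→Sub2→City: bottleneck 2, flow now 8. (uses reverse residual edge)
No augmenting path remains; maximum flow = 8.
By max-flow min-cut, the minimum cut capacity equals the max flow.
In the residual graph, reachable from Plant: {Plant, Sub4, Bus1}.
Min-cut edges: Plant→Bus3 (4), Sub4→Bus2 (2), Bus1→City (2); capacity 4 + 2 + 2 = 8.

8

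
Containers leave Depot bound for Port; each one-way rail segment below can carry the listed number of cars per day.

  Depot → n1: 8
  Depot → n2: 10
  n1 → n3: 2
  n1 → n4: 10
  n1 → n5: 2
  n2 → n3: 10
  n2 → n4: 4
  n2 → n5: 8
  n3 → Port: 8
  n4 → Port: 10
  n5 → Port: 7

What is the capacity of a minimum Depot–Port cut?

Augment Depot→n1→n3→Port: bottleneck 2, flow now 2.
Augment Depot→n1→n4→Port: bottleneck 6, flow now 8.
Augment Depot→n2→n3→Port: bottleneck 6, flow now 14.
Augment Depot→n2→n4→Port: bottleneck 4, flow now 18.
No augmenting path remains; maximum flow = 18.
By max-flow min-cut, the minimum cut capacity equals the max flow.
In the residual graph, reachable from Depot: {Depot}.
Min-cut edges: Depot→n1 (8), Depot→n2 (10); capacity 8 + 10 = 18.

18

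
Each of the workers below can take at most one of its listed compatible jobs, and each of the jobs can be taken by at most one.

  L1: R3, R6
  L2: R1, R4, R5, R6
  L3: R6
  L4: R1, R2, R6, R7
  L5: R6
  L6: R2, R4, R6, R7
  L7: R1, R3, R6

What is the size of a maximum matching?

6

Unit-capacity flow: source→left, listed edges, right→sink; max matching = max flow.
Augmenting path L1→R3 (+1); matched 1.
Augmenting path L2→R1 (+1); matched 2.
Augmenting path L3→R6 (+1); matched 3.
Augmenting path L4→R2 (+1); matched 4.
Augmenting path L6→R4 (+1); matched 5.
Augmenting path L7→R1→L2→R5 (+1); matched 6.
No augmenting path remains; maximum matching = 6.
König certificate: {L1, L2, L4, L6, L7, R6} is a vertex cover of size 6 (every listed pair touches it), so no matching can be larger.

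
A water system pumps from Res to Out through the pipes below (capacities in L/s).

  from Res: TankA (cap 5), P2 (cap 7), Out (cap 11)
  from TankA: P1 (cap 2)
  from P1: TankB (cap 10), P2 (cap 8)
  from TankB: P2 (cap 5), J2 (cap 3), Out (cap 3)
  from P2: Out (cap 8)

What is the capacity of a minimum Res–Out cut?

Augment Res→Out: bottleneck 11, flow now 11.
Augment Res→P2→Out: bottleneck 7, flow now 18.
Augment Res→TankA→P1→TankB→Out: bottleneck 2, flow now 20.
No augmenting path remains; maximum flow = 20.
By max-flow min-cut, the minimum cut capacity equals the max flow.
In the residual graph, reachable from Res: {Res, TankA}.
Min-cut edges: Res→P2 (7), Res→Out (11), TankA→P1 (2); capacity 7 + 11 + 2 = 20.

20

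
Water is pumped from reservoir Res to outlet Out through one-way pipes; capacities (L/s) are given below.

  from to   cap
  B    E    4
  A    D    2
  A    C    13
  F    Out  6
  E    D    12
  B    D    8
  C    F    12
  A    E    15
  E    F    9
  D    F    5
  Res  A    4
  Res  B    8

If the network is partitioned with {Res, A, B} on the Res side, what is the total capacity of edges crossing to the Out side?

42

Edges leaving {Res, A, B}: A→C (13), A→D (2), A→E (15), B→D (8), B→E (4).
Cut capacity = 13 + 2 + 15 + 8 + 4 = 42.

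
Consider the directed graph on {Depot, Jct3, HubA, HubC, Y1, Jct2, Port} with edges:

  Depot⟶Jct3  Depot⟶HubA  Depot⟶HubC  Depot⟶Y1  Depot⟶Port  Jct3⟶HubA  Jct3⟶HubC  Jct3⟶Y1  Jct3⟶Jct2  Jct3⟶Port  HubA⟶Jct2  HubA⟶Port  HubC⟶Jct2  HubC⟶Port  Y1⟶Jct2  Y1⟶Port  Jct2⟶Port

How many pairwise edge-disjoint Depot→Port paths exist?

Assign every edge capacity 1; by Menger, the answer equals the max flow.
Path Depot→Port (+1); total 1.
Path Depot→Jct3→Port (+1); total 2.
Path Depot→HubA→Port (+1); total 3.
Path Depot→HubC→Port (+1); total 4.
Path Depot→Y1→Port (+1); total 5.
No residual Depot→Port path; max flow = 5.
Certifying cut of size 5: {Depot→HubA, Depot→HubC, Depot→Jct3, Depot→Port, Depot→Y1}.

5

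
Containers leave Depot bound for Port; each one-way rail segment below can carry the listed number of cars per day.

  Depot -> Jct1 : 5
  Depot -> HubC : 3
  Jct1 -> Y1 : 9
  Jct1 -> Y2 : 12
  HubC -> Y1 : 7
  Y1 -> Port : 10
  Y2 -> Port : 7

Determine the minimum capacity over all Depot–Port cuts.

Augment Depot→Jct1→Y1→Port: bottleneck 5, flow now 5.
Augment Depot→HubC→Y1→Port: bottleneck 3, flow now 8.
No augmenting path remains; maximum flow = 8.
By max-flow min-cut, the minimum cut capacity equals the max flow.
In the residual graph, reachable from Depot: {Depot}.
Min-cut edges: Depot→Jct1 (5), Depot→HubC (3); capacity 5 + 3 = 8.

8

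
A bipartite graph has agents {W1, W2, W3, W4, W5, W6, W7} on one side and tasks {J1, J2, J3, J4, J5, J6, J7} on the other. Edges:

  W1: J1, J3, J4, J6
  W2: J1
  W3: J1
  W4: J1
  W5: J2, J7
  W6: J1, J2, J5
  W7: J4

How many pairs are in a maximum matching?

Unit-capacity flow: source→left, listed edges, right→sink; max matching = max flow.
Augmenting path W1→J1 (+1); matched 1.
Augmenting path W5→J2 (+1); matched 2.
Augmenting path W6→J5 (+1); matched 3.
Augmenting path W7→J4 (+1); matched 4.
Augmenting path W2→J1→W1→J3 (+1); matched 5.
No augmenting path remains; maximum matching = 5.
König certificate: {W1, W5, W6, W7, J1} is a vertex cover of size 5 (every listed pair touches it), so no matching can be larger.

5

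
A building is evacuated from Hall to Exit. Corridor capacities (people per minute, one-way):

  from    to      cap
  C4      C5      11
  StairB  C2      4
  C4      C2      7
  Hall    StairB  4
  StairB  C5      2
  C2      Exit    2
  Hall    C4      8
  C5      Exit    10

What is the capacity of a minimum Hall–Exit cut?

12

Augment Hall→C4→C5→Exit: bottleneck 8, flow now 8.
Augment Hall→StairB→C5→Exit: bottleneck 2, flow now 10.
Augment Hall→StairB→C2→Exit: bottleneck 2, flow now 12.
No augmenting path remains; maximum flow = 12.
By max-flow min-cut, the minimum cut capacity equals the max flow.
In the residual graph, reachable from Hall: {Hall}.
Min-cut edges: Hall→C4 (8), Hall→StairB (4); capacity 8 + 4 = 12.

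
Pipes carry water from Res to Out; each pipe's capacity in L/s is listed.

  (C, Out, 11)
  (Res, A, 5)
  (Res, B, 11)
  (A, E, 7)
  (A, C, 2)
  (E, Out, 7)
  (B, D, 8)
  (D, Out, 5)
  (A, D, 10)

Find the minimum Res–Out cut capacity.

Augment Res→A→C→Out: bottleneck 2, flow now 2.
Augment Res→A→D→Out: bottleneck 3, flow now 5.
Augment Res→B→D→Out: bottleneck 2, flow now 7.
Augment Res→B→D→A→E→Out: bottleneck 3, flow now 10. (uses reverse residual edge)
No augmenting path remains; maximum flow = 10.
By max-flow min-cut, the minimum cut capacity equals the max flow.
In the residual graph, reachable from Res: {Res, B, D}.
Min-cut edges: Res→A (5), D→Out (5); capacity 5 + 5 = 10.

10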